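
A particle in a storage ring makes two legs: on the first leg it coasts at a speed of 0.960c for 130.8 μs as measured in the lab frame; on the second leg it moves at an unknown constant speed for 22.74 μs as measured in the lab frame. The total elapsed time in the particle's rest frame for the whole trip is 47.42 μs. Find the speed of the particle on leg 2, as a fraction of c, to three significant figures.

Leg 1: γ = 1/√(1 − 0.960²) = 1/√0.07840 = 3.571; τ_1 = 130.8/3.571 = 36.62 μs.
Leg 2: speed unknown; τ_2 = 22.74/γ_2.
Total proper time: 36.62 + τ_2 = 47.42, so τ_2 = 47.42 − 36.62 = 10.80 μs.
γ_2 = 22.74/10.80 = 2.106; β = √(1 − 1/γ²) = √0.7746.

β = 0.880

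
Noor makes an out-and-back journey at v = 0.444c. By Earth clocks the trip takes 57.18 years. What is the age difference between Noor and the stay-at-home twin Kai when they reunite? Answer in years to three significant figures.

γ = 1/√(1 − 0.444²) = 1/√0.8029 = 1.116
Noor's elapsed proper time: τ = 57.18/1.116 = 51.23 years.
Age gap = Δt − τ = 57.18 − 51.23 years.

Δt − τ = 5.95 years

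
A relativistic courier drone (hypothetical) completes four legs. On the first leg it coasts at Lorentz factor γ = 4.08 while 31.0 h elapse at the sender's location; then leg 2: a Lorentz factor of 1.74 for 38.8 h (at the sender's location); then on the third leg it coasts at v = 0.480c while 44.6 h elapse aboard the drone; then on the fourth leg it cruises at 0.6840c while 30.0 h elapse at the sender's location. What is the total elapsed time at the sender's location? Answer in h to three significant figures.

Leg 1: 31.0 h is already measured at the sender's location.
Leg 2: 38.8 h is already measured at the sender's location.
Leg 3: γ = 1/√(1 − 0.480²) = 1/√0.7696 = 1.140; Δt_3 = 1.140 × 44.6 = 50.84 h.
Leg 4: 30.0 h is already measured at the sender's location.
Total: 31.00 + 38.80 + 50.84 + 30.00 h.

Δt = 151 h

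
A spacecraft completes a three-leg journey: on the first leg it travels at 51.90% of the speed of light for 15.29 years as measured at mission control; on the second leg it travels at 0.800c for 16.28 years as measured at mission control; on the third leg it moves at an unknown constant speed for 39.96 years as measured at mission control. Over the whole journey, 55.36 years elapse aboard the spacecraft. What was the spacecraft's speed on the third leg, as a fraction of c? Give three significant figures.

β = 0.581

Leg 1: β = 0.5190; γ = 1/√(1 − 0.5190²) = 1/√0.7306 = 1.170; τ_1 = 15.29/1.170 = 13.07 years.
Leg 2: γ = 1/√(1 − 0.800²) = 5/3 ≈ 1.667; τ_2 = 16.28/1.667 = 9.768 years.
Leg 3: speed unknown; τ_3 = 39.96/γ_3.
Total proper time: 13.07 + 9.768 + τ_3 = 55.36, so τ_3 = 55.36 − 22.84 = 32.52 years.
γ_3 = 39.96/32.52 = 1.229; β = √(1 − 1/γ²) = √0.3376.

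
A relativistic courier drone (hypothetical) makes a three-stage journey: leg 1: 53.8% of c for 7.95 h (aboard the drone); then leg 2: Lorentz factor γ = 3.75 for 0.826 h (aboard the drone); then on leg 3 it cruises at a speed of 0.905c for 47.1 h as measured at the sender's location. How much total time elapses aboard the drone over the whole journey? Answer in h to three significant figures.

Leg 1: 7.95 h is already measured aboard the drone.
Leg 2: 0.826 h is already measured aboard the drone.
Leg 3: γ = 1/√(1 − 0.905²) = 1/√0.1810 = 2.351; τ_3 = 47.1/2.351 = 20.04 h.
Total: 7.950 + 0.8260 + 20.04 h.

τ = 28.8 h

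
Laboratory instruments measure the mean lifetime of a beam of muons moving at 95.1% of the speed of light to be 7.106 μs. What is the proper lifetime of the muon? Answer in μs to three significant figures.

τ₀ = 2.20 μs

β = 0.951; γ = 1/√(1 − 0.951²) = 1/√0.09560 = 3.234
The lab-frame lifetime is the dilated interval; the proper lifetime is τ₀ = Δt/γ = 7.106/3.234 μs.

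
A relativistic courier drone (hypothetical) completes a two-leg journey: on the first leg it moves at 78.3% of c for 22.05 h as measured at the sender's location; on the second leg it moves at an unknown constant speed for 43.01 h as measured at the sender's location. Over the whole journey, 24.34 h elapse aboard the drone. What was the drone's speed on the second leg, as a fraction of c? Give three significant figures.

β = 0.969

Leg 1: β = 0.783; γ = 1/√(1 − 0.783²) = 1/√0.3869 = 1.608; τ_1 = 22.05/1.608 = 13.72 h.
Leg 2: speed unknown; τ_2 = 43.01/γ_2.
Total proper time: 13.72 + τ_2 = 24.34, so τ_2 = 24.34 − 13.72 = 10.62 h.
γ_2 = 43.01/10.62 = 4.048; β = √(1 − 1/γ²) = √0.9390.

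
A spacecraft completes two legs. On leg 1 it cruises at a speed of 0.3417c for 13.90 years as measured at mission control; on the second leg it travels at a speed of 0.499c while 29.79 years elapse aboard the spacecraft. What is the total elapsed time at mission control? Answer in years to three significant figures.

Δt = 48.3 years

Leg 1: 13.90 years is already measured at mission control.
Leg 2: γ = 1/√(1 − 0.499²) = 1/√0.7510 = 1.154; Δt_2 = 1.154 × 29.79 = 34.38 years.
Total: 13.90 + 34.38 years.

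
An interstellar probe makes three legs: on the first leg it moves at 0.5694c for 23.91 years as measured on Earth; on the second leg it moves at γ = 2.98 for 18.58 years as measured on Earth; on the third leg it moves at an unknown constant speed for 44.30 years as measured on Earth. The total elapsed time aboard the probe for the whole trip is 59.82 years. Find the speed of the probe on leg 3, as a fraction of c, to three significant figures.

β = 0.643

Leg 1: γ = 1/√(1 − 0.5694²) = 1/√0.6758 = 1.216; τ_1 = 23.91/1.216 = 19.66 years.
Leg 2: γ = 2.98; τ_2 = 18.58/2.980 = 6.235 years.
Leg 3: speed unknown; τ_3 = 44.30/γ_3.
Total proper time: 19.66 + 6.235 + τ_3 = 59.82, so τ_3 = 59.82 − 25.89 = 33.93 years.
γ_3 = 44.30/33.93 = 1.306; β = √(1 − 1/γ²) = √0.4134.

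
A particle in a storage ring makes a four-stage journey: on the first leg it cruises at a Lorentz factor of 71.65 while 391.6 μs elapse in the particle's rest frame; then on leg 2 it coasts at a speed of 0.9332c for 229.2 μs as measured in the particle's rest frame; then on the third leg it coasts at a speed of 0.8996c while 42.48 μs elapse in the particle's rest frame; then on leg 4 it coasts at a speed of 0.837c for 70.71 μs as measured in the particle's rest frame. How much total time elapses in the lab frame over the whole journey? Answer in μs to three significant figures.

Leg 1: γ = 71.65; Δt_1 = 71.65 × 391.6 = 2.806×10⁴ μs.
Leg 2: γ = 1/√(1 − 0.9332²) = 1/√0.1291 = 2.783; Δt_2 = 2.783 × 229.2 = 637.8 μs.
Leg 3: γ = 1/√(1 − 0.8996²) = 1/√0.1907 = 2.290; Δt_3 = 2.290 × 42.48 = 97.27 μs.
Leg 4: γ = 1/√(1 − 0.837²) = 1/√0.2994 = 1.827; Δt_4 = 1.827 × 70.71 = 129.2 μs.
Total: 2.806×10⁴ + 637.8 + 97.27 + 129.2 μs.

Δt = 2.89×10⁴ μs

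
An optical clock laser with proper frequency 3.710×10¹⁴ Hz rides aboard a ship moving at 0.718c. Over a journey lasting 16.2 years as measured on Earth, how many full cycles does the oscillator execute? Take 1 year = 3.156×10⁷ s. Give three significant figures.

N = 1.32×10²³

γ = 1/√(1 − 0.718²) = 1/√0.4845 = 1.437
The oscillator's own cycle count is N = f × τ where τ is the proper time on the ship. τ = Δt/γ = 16.2/1.437 = 11.28 years = 3.559×10⁸ s.
N = 3.710×10¹⁴ × 3.559×10⁸ = 1.320×10²³.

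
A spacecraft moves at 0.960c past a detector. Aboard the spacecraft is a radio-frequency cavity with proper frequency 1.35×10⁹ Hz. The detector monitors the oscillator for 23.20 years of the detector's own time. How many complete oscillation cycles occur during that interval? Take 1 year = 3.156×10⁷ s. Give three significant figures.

γ = 1/√(1 − 0.960²) = 25/7 ≈ 3.571
During 23.20 years of lab time, the oscillator's proper time advances by τ = Δt/γ = 23.20/3.571 = 6.496 years = 2.050×10⁸ s.
N = f × τ = 1.35×10⁹ × 2.050×10⁸ = 2.768×10¹⁷.

N = 2.77×10¹⁷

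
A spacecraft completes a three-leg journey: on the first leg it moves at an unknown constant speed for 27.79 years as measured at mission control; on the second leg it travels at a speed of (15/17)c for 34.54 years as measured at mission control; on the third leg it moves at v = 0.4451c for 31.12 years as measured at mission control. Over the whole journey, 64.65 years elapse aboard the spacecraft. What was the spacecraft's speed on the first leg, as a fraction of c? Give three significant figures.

β = 0.674

Leg 1: speed unknown; τ_1 = 27.79/γ_1.
Leg 2: γ = 1/√(1 − (15/17)²) = 17/8 = 2.125; τ_2 = 34.54/2.125 = 16.25 years.
Leg 3: γ = 1/√(1 − 0.4451²) = 1/√0.8019 = 1.117; τ_3 = 31.12/1.117 = 27.87 years.
Total proper time: τ_1 + 16.25 + 27.87 = 64.65, so τ_1 = 64.65 − 44.12 = 20.53 years.
γ_1 = 27.79/20.53 = 1.354; β = √(1 − 1/γ²) = √0.4543.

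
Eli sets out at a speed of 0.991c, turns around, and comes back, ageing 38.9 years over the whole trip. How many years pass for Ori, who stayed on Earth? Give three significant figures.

Δt = 291 years

γ = 1/√(1 − 0.991²) = 1/√0.01792 = 7.470
Earth-frame duration is the dilated interval: Δt = γτ = 7.470 × 38.9 years.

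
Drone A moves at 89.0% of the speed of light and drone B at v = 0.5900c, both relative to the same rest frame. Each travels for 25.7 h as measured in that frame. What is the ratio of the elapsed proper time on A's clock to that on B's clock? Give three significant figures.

A: β = 0.890; γ = 1/√(1 − 0.890²) = 1/√0.2079 = 2.193. B: γ = 1/√(1 − 0.5900²) = 1/√0.6519 = 1.239.
τ_A/τ_B = γ_B/γ_A = 1.239/2.193 = 0.5647, so τ_A/τ_B = 0.5647.

τ_A/τ_B = 0.565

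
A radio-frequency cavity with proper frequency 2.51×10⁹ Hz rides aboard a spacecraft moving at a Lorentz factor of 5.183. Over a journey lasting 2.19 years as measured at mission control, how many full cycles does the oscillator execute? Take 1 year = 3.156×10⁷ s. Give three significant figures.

N = 3.35×10¹⁶

γ = 5.183
The oscillator's own cycle count is N = f × τ where τ is the proper time aboard the spacecraft. τ = Δt/γ = 2.19/5.183 = 0.4225 years = 1.334×10⁷ s.
N = 2.51×10⁹ × 1.334×10⁷ = 3.347×10¹⁶.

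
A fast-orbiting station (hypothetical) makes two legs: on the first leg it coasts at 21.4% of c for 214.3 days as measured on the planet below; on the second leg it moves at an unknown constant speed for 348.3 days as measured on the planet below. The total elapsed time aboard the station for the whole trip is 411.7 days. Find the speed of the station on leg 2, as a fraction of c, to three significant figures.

Leg 1: β = 0.214; γ = 1/√(1 − 0.214²) = 1/√0.9542 = 1.024; τ_1 = 214.3/1.024 = 209.3 days.
Leg 2: speed unknown; τ_2 = 348.3/γ_2.
Total proper time: 209.3 + τ_2 = 411.7, so τ_2 = 411.7 − 209.3 = 202.4 days.
γ_2 = 348.3/202.4 = 1.721; β = √(1 − 1/γ²) = √0.6624.

β = 0.814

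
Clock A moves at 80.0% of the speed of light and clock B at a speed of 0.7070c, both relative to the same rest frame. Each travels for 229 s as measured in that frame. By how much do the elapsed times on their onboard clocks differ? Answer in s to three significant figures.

A: β = 0.800; γ = 1/√(1 − 0.800²) = 1/√0.3600 = 1.667; τ_A = 229/1.667 = 137.4 s.
B: γ = 1/√(1 − 0.7070²) = 1/√0.5002 = 1.414; τ_B = 229/1.414 = 162.0 s.

|τ_A − τ_B| = 24.6 s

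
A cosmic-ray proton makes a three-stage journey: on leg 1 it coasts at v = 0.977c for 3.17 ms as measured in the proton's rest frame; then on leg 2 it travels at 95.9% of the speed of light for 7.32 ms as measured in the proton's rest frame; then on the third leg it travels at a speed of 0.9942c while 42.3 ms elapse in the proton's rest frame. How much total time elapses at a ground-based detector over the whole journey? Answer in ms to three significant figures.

Δt = 434 ms

Leg 1: γ = 1/√(1 − 0.977²) = 1/√0.04547 = 4.690; Δt_1 = 4.690 × 3.17 = 14.87 ms.
Leg 2: β = 0.959; γ = 1/√(1 − 0.959²) = 1/√0.08032 = 3.529; Δt_2 = 3.529 × 7.32 = 25.83 ms.
Leg 3: γ = 1/√(1 − 0.9942²) = 1/√0.01157 = 9.298; Δt_3 = 9.298 × 42.3 = 393.3 ms.
Total: 14.87 + 25.83 + 393.3 ms.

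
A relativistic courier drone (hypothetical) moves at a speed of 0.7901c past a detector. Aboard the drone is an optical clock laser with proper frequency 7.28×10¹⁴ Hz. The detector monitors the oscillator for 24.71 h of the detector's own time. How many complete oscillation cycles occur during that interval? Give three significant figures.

γ = 1/√(1 − 0.7901²) = 1/√0.3757 = 1.631
During 24.71 h of lab time, the oscillator's proper time advances by τ = Δt/γ = 24.71/1.631 = 15.15 h = 5.453×10⁴ s.
N = f × τ = 7.28×10¹⁴ × 5.453×10⁴ = 3.970×10¹⁹.

N = 3.97×10¹⁹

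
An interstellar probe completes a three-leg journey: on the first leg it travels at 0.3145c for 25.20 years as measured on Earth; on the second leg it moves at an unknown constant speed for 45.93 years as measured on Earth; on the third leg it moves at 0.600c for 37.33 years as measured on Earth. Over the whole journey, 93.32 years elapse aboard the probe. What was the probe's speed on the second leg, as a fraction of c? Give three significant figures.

Leg 1: γ = 1/√(1 − 0.3145²) = 1/√0.9011 = 1.053; τ_1 = 25.20/1.053 = 23.92 years.
Leg 2: speed unknown; τ_2 = 45.93/γ_2.
Leg 3: γ = 1/√(1 − 0.600²) = 5/4 = 1.250; τ_3 = 37.33/1.250 = 29.86 years.
Total proper time: 23.92 + τ_2 + 29.86 = 93.32, so τ_2 = 93.32 − 53.79 = 39.53 years.
γ_2 = 45.93/39.53 = 1.162; β = √(1 − 1/γ²) = √0.2591.

β = 0.509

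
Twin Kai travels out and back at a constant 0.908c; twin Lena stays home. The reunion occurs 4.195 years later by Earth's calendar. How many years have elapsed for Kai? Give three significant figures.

γ = 1/√(1 − 0.908²) = 1/√0.1755 = 2.387
Kai's clock measures proper time along the trip: τ = Δt/γ = 4.195/2.387 years.

τ = 1.76 years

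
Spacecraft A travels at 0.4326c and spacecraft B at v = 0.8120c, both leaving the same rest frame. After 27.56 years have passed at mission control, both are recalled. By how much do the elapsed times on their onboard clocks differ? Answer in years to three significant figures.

A: γ = 1/√(1 − 0.4326²) = 1/√0.8129 = 1.109; τ_A = 27.56/1.109 = 24.85 years.
B: γ = 1/√(1 − 0.8120²) = 1/√0.3407 = 1.713; τ_B = 27.56/1.713 = 16.09 years.

|τ_A − τ_B| = 8.76 years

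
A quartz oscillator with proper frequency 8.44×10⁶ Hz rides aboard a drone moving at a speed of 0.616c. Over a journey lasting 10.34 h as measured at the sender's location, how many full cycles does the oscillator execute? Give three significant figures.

γ = 1/√(1 − 0.616²) = 1/√0.6205 = 1.269
The oscillator's own cycle count is N = f × τ where τ is the proper time aboard the drone. τ = Δt/γ = 10.34/1.269 = 8.145 h = 2.932×10⁴ s.
N = 8.44×10⁶ × 2.932×10⁴ = 2.475×10¹¹.

N = 2.47×10¹¹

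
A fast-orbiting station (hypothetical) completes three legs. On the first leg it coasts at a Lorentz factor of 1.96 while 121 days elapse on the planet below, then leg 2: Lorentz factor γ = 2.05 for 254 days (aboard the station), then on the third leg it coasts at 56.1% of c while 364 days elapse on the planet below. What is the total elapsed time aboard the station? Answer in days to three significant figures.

τ = 617 days

Leg 1: γ = 1.96; τ_1 = 121/1.960 = 61.73 days.
Leg 2: 254 days is already measured aboard the station.
Leg 3: β = 0.561; γ = 1/√(1 − 0.561²) = 1/√0.6853 = 1.208; τ_3 = 364/1.208 = 301.3 days.
Total: 61.73 + 254.0 + 301.3 days.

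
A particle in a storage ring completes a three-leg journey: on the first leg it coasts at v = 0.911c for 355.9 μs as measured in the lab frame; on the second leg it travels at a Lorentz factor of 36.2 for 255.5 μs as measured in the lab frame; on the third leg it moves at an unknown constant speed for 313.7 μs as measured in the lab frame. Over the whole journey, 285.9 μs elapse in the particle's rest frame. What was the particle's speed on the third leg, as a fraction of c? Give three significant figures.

Leg 1: γ = 1/√(1 − 0.911²) = 1/√0.1701 = 2.425; τ_1 = 355.9/2.425 = 146.8 μs.
Leg 2: γ = 36.2; τ_2 = 255.5/36.20 = 7.058 μs.
Leg 3: speed unknown; τ_3 = 313.7/γ_3.
Total proper time: 146.8 + 7.058 + τ_3 = 285.9, so τ_3 = 285.9 − 153.8 = 132.1 μs.
γ_3 = 313.7/132.1 = 2.375; β = √(1 − 1/γ²) = √0.8228.

β = 0.907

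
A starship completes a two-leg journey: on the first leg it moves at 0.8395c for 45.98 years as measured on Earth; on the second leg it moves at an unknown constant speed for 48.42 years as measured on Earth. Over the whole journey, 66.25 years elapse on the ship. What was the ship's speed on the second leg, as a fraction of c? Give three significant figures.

Leg 1: γ = 1/√(1 − 0.8395²) = 1/√0.2952 = 1.840; τ_1 = 45.98/1.840 = 24.98 years.
Leg 2: speed unknown; τ_2 = 48.42/γ_2.
Total proper time: 24.98 + τ_2 = 66.25, so τ_2 = 66.25 − 24.98 = 41.27 years.
γ_2 = 48.42/41.27 = 1.173; β = √(1 − 1/γ²) = √0.2737.

β = 0.523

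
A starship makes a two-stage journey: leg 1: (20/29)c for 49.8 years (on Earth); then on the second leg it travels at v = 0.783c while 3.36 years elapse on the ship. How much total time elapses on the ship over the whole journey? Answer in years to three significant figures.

τ = 39.4 years

Leg 1: γ = 1/√(1 − (20/29)²) = 29/21 ≈ 1.381; τ_1 = 49.8/1.381 = 36.06 years.
Leg 2: 3.36 years is already measured on the ship.
Total: 36.06 + 3.360 years.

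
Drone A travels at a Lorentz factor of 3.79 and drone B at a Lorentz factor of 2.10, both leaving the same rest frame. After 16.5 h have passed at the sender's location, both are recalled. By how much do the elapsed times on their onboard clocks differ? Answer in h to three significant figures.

|τ_A − τ_B| = 3.50 h

A: γ = 3.79; τ_A = 16.5/3.790 = 4.354 h.
B: γ = 2.10; τ_B = 16.5/2.100 = 7.857 h.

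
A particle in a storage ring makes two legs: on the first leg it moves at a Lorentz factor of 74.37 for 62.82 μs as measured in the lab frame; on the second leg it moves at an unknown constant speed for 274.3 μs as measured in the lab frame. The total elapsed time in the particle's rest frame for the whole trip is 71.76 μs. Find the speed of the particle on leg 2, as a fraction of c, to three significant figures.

Leg 1: γ = 74.37; τ_1 = 62.82/74.37 = 0.8447 μs.
Leg 2: speed unknown; τ_2 = 274.3/γ_2.
Total proper time: 0.8447 + τ_2 = 71.76, so τ_2 = 71.76 − 0.8447 = 70.92 μs.
γ_2 = 274.3/70.92 = 3.868; β = √(1 − 1/γ²) = √0.9332.

β = 0.966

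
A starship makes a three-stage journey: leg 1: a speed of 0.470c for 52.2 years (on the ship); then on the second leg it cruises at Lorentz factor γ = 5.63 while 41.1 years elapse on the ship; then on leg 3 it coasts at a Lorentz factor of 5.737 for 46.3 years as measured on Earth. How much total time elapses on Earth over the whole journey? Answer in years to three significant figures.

Leg 1: γ = 1/√(1 − 0.470²) = 1/√0.7791 = 1.133; Δt_1 = 1.133 × 52.2 = 59.14 years.
Leg 2: γ = 5.63; Δt_2 = 5.630 × 41.1 = 231.4 years.
Leg 3: 46.3 years is already measured on Earth.
Total: 59.14 + 231.4 + 46.30 years.

Δt = 337 years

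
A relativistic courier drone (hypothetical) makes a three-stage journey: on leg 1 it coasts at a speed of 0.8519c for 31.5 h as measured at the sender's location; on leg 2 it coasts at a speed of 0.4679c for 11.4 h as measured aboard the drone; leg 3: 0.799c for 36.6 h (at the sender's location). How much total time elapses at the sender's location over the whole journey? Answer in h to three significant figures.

Leg 1: 31.5 h is already measured at the sender's location.
Leg 2: γ = 1/√(1 − 0.4679²) = 1/√0.7811 = 1.132; Δt_2 = 1.132 × 11.4 = 12.90 h.
Leg 3: 36.6 h is already measured at the sender's location.
Total: 31.50 + 12.90 + 36.60 h.

Δt = 81.0 h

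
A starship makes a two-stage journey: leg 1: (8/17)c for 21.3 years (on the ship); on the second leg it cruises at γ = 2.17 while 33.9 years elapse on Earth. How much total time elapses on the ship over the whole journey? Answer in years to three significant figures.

Leg 1: 21.3 years is already measured on the ship.
Leg 2: γ = 2.17; τ_2 = 33.9/2.170 = 15.62 years.
Total: 21.30 + 15.62 years.

τ = 36.9 years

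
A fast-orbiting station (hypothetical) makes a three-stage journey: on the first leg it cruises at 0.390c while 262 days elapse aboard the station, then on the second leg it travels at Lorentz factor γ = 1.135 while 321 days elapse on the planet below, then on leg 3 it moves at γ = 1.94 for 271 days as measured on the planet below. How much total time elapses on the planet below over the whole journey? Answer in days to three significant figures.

Δt = 877 days

Leg 1: γ = 1/√(1 − 0.390²) = 1/√0.8479 = 1.086; Δt_1 = 1.086 × 262 = 284.5 days.
Leg 2: 321 days is already measured on the planet below.
Leg 3: 271 days is already measured on the planet below.
Total: 284.5 + 321.0 + 271.0 days.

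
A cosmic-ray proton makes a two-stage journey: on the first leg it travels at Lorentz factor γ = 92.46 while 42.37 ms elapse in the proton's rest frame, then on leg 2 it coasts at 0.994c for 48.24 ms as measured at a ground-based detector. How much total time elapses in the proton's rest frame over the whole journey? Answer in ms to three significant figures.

τ = 47.6 ms

Leg 1: 42.37 ms is already measured in the proton's rest frame.
Leg 2: γ = 1/√(1 − 0.994²) = 1/√0.01196 = 9.142; τ_2 = 48.24/9.142 = 5.276 ms.
Total: 42.37 + 5.276 ms.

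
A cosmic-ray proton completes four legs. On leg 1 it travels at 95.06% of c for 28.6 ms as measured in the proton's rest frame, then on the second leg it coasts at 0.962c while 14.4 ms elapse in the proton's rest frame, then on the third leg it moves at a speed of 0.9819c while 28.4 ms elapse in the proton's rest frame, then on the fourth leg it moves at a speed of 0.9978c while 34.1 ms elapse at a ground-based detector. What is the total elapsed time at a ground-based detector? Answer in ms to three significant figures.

Leg 1: β = 0.9506; γ = 1/√(1 − 0.9506²) = 1/√0.09636 = 3.221; Δt_1 = 3.221 × 28.6 = 92.13 ms.
Leg 2: γ = 1/√(1 − 0.962²) = 1/√0.07456 = 3.662; Δt_2 = 3.662 × 14.4 = 52.74 ms.
Leg 3: γ = 1/√(1 − 0.9819²) = 1/√0.03587 = 5.280; Δt_3 = 5.280 × 28.4 = 149.9 ms.
Leg 4: 34.1 ms is already measured at a ground-based detector.
Total: 92.13 + 52.74 + 149.9 + 34.10 ms.

Δt = 329 ms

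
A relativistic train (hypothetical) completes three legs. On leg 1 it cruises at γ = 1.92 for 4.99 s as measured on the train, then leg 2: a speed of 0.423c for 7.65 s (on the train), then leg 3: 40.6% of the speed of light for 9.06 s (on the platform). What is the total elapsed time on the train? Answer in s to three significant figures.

Leg 1: 4.99 s is already measured on the train.
Leg 2: 7.65 s is already measured on the train.
Leg 3: β = 0.406; γ = 1/√(1 − 0.406²) = 1/√0.8352 = 1.094; τ_3 = 9.06/1.094 = 8.280 s.
Total: 4.990 + 7.650 + 8.280 s.

τ = 20.9 s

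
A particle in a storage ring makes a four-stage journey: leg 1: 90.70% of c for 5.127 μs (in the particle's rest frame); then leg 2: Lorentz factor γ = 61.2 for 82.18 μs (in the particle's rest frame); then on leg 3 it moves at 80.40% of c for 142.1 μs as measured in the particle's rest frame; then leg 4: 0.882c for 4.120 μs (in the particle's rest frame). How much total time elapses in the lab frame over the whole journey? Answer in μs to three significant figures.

Δt = 5290 μs

Leg 1: β = 0.9070; γ = 1/√(1 − 0.9070²) = 1/√0.1774 = 2.375; Δt_1 = 2.375 × 5.127 = 12.17 μs.
Leg 2: γ = 61.2; Δt_2 = 61.20 × 82.18 = 5029 μs.
Leg 3: β = 0.8040; γ = 1/√(1 − 0.8040²) = 1/√0.3536 = 1.682; Δt_3 = 1.682 × 142.1 = 239.0 μs.
Leg 4: γ = 1/√(1 − 0.882²) = 1/√0.2221 = 2.122; Δt_4 = 2.122 × 4.120 = 8.743 μs.
Total: 12.17 + 5029 + 239.0 + 8.743 μs.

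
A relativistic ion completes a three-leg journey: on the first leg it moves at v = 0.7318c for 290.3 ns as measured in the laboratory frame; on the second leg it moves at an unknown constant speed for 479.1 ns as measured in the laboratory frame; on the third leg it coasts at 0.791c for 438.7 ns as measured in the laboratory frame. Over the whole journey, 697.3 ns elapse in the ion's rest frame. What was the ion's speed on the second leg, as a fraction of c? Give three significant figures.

β = 0.876

Leg 1: γ = 1/√(1 − 0.7318²) = 1/√0.4645 = 1.467; τ_1 = 290.3/1.467 = 197.8 ns.
Leg 2: speed unknown; τ_2 = 479.1/γ_2.
Leg 3: γ = 1/√(1 − 0.791²) = 1/√0.3743 = 1.634; τ_3 = 438.7/1.634 = 268.4 ns.
Total proper time: 197.8 + τ_2 + 268.4 = 697.3, so τ_2 = 697.3 − 466.2 = 231.1 ns.
γ_2 = 479.1/231.1 = 2.074; β = √(1 − 1/γ²) = √0.7674.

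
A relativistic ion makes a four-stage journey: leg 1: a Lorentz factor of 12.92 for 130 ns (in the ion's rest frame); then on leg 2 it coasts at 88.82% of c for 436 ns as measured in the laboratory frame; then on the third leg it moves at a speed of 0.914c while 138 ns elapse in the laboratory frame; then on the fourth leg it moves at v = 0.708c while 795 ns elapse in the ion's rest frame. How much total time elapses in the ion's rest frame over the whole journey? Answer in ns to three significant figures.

τ = 1180 ns

Leg 1: 130 ns is already measured in the ion's rest frame.
Leg 2: β = 0.8882; γ = 1/√(1 − 0.8882²) = 1/√0.2111 = 2.176; τ_2 = 436/2.176 = 200.3 ns.
Leg 3: γ = 1/√(1 − 0.914²) = 1/√0.1646 = 2.465; τ_3 = 138/2.465 = 55.99 ns.
Leg 4: 795 ns is already measured in the ion's rest frame.
Total: 130.0 + 200.3 + 55.99 + 795.0 ns.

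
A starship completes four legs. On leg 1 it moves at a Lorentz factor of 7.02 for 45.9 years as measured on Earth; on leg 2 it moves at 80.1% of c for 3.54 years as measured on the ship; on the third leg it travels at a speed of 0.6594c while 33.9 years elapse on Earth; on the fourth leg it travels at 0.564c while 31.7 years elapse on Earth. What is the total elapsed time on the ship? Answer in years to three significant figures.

Leg 1: γ = 7.02; τ_1 = 45.9/7.020 = 6.538 years.
Leg 2: 3.54 years is already measured on the ship.
Leg 3: γ = 1/√(1 − 0.6594²) = 1/√0.5652 = 1.330; τ_3 = 33.9/1.330 = 25.49 years.
Leg 4: γ = 1/√(1 − 0.564²) = 1/√0.6819 = 1.211; τ_4 = 31.7/1.211 = 26.18 years.
Total: 6.538 + 3.540 + 25.49 + 26.18 years.

τ = 61.7 years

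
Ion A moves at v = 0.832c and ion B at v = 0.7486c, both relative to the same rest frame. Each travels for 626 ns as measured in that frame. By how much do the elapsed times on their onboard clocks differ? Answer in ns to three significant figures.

|τ_A − τ_B| = 67.8 ns

A: γ = 1/√(1 − 0.832²) = 1/√0.3078 = 1.803; τ_A = 626/1.803 = 347.3 ns.
B: γ = 1/√(1 − 0.7486²) = 1/√0.4396 = 1.508; τ_B = 626/1.508 = 415.1 ns.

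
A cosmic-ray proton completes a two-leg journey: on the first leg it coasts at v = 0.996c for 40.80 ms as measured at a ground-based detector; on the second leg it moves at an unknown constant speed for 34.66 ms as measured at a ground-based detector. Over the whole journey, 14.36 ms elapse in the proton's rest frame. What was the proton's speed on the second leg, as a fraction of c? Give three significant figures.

β = 0.951

Leg 1: γ = 1/√(1 − 0.996²) = 1/√0.007984 = 11.19; τ_1 = 40.80/11.19 = 3.646 ms.
Leg 2: speed unknown; τ_2 = 34.66/γ_2.
Total proper time: 3.646 + τ_2 = 14.36, so τ_2 = 14.36 − 3.646 = 10.71 ms.
γ_2 = 34.66/10.71 = 3.235; β = √(1 − 1/γ²) = √0.9044.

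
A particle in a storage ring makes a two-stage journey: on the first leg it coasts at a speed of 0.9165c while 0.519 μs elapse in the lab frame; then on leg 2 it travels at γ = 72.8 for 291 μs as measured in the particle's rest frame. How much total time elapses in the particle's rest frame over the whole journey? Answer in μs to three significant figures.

τ = 291 μs

Leg 1: γ = 1/√(1 − 0.9165²) = 1/√0.1600 = 2.500; τ_1 = 0.519/2.500 = 0.2076 μs.
Leg 2: 291 μs is already measured in the particle's rest frame.
Total: 0.2076 + 291.0 μs.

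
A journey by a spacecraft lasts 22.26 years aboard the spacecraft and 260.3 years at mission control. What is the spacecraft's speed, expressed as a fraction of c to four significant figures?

The proper time is measured aboard the spacecraft (both events occur at the spacecraft's location); Δt is measured at mission control. γ = Δt/τ = 260.3/22.26 = 11.69.
β = √(1 − 1/γ²) = √(1 − 0.007313) = √0.9927

β = 0.9963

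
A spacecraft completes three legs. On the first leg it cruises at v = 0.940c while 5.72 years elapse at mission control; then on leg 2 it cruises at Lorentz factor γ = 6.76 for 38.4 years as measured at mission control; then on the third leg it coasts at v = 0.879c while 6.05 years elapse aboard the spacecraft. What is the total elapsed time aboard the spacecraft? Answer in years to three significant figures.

τ = 13.7 years

Leg 1: γ = 1/√(1 − 0.940²) = 1/√0.1164 = 2.931; τ_1 = 5.72/2.931 = 1.952 years.
Leg 2: γ = 6.76; τ_2 = 38.4/6.760 = 5.680 years.
Leg 3: 6.05 years is already measured aboard the spacecraft.
Total: 1.952 + 5.680 + 6.050 years.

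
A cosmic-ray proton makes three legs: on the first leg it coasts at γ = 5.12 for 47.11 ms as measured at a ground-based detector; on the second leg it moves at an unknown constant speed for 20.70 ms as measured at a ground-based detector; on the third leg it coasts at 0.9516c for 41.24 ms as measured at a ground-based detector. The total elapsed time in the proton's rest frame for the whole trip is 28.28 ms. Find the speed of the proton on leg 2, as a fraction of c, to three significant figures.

Leg 1: γ = 5.12; τ_1 = 47.11/5.120 = 9.201 ms.
Leg 2: speed unknown; τ_2 = 20.70/γ_2.
Leg 3: γ = 1/√(1 − 0.9516²) = 1/√0.09446 = 3.254; τ_3 = 41.24/3.254 = 12.67 ms.
Total proper time: 9.201 + τ_2 + 12.67 = 28.28, so τ_2 = 28.28 − 21.88 = 6.404 ms.
γ_2 = 20.70/6.404 = 3.232; β = √(1 − 1/γ²) = √0.9043.

β = 0.951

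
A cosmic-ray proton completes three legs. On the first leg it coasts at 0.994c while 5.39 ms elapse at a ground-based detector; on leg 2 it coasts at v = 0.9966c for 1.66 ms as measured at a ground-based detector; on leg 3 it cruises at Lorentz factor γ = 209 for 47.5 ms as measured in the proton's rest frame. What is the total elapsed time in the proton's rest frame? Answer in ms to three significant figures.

Leg 1: γ = 1/√(1 − 0.994²) = 1/√0.01196 = 9.142; τ_1 = 5.39/9.142 = 0.5896 ms.
Leg 2: γ = 1/√(1 − 0.9966²) = 1/√0.006788 = 12.14; τ_2 = 1.66/12.14 = 0.1368 ms.
Leg 3: 47.5 ms is already measured in the proton's rest frame.
Total: 0.5896 + 0.1368 + 47.50 ms.

τ = 48.2 ms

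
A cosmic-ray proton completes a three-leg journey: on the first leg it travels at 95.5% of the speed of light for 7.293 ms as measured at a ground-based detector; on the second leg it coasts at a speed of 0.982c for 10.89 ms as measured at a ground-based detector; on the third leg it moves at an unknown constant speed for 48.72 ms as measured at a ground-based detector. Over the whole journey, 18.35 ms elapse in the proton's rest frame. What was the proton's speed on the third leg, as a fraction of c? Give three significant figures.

Leg 1: β = 0.955; γ = 1/√(1 − 0.955²) = 1/√0.08798 = 3.371; τ_1 = 7.293/3.371 = 2.163 ms.
Leg 2: γ = 1/√(1 − 0.982²) = 1/√0.03568 = 5.294; τ_2 = 10.89/5.294 = 2.057 ms.
Leg 3: speed unknown; τ_3 = 48.72/γ_3.
Total proper time: 2.163 + 2.057 + τ_3 = 18.35, so τ_3 = 18.35 − 4.220 = 14.13 ms.
γ_3 = 48.72/14.13 = 3.448; β = √(1 − 1/γ²) = √0.9159.

β = 0.957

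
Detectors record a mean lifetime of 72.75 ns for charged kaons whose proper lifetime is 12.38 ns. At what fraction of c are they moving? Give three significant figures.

v = 0.985c

γ = Δt/τ₀ = 72.75/12.38 = 5.876
β = √(1 − 1/γ²) = √(1 − 0.02896) = √0.9710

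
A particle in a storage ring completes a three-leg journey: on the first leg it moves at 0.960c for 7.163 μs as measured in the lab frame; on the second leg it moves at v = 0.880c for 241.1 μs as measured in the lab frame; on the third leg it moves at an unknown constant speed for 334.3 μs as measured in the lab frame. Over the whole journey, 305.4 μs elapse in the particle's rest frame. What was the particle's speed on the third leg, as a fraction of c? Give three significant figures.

Leg 1: γ = 1/√(1 − 0.960²) = 25/7 ≈ 3.571; τ_1 = 7.163/3.571 = 2.006 μs.
Leg 2: γ = 1/√(1 − 0.880²) = 1/√0.2256 = 2.105; τ_2 = 241.1/2.105 = 114.5 μs.
Leg 3: speed unknown; τ_3 = 334.3/γ_3.
Total proper time: 2.006 + 114.5 + τ_3 = 305.4, so τ_3 = 305.4 − 116.5 = 188.9 μs.
γ_3 = 334.3/188.9 = 1.770; β = √(1 − 1/γ²) = √0.6808.

β = 0.825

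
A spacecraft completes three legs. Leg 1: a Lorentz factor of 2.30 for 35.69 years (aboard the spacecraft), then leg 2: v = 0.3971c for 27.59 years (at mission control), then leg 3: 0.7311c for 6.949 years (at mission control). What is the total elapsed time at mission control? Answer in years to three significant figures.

Leg 1: γ = 2.30; Δt_1 = 2.300 × 35.69 = 82.09 years.
Leg 2: 27.59 years is already measured at mission control.
Leg 3: 6.949 years is already measured at mission control.
Total: 82.09 + 27.59 + 6.949 years.

Δt = 117 years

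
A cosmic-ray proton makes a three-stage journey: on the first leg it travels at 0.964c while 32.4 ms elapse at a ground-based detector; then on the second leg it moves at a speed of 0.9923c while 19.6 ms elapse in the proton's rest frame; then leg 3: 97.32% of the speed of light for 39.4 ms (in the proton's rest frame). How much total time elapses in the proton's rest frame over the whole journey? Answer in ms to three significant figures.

τ = 67.6 ms

Leg 1: γ = 1/√(1 − 0.964²) = 1/√0.07070 = 3.761; τ_1 = 32.4/3.761 = 8.615 ms.
Leg 2: 19.6 ms is already measured in the proton's rest frame.
Leg 3: 39.4 ms is already measured in the proton's rest frame.
Total: 8.615 + 19.60 + 39.40 ms.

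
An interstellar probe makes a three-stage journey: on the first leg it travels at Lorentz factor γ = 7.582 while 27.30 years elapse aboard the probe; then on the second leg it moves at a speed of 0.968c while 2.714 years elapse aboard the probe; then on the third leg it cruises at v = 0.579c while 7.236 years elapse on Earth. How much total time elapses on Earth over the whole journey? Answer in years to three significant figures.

Leg 1: γ = 7.582; Δt_1 = 7.582 × 27.30 = 207.0 years.
Leg 2: γ = 1/√(1 − 0.968²) = 1/√0.06298 = 3.985; Δt_2 = 3.985 × 2.714 = 10.81 years.
Leg 3: 7.236 years is already measured on Earth.
Total: 207.0 + 10.81 + 7.236 years.

Δt = 225 years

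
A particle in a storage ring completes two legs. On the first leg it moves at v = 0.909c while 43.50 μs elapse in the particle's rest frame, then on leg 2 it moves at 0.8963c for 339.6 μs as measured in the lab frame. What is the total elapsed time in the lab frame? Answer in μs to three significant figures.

Leg 1: γ = 1/√(1 − 0.909²) = 1/√0.1737 = 2.399; Δt_1 = 2.399 × 43.50 = 104.4 μs.
Leg 2: 339.6 μs is already measured in the lab frame.
Total: 104.4 + 339.6 μs.

Δt = 444 μs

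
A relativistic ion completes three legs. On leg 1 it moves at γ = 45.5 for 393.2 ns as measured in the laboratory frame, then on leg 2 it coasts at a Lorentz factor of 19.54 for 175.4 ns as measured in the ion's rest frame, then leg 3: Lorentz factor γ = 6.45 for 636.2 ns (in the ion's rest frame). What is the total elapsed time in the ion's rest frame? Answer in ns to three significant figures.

τ = 820 ns

Leg 1: γ = 45.5; τ_1 = 393.2/45.50 = 8.642 ns.
Leg 2: 175.4 ns is already measured in the ion's rest frame.
Leg 3: 636.2 ns is already measured in the ion's rest frame.
Total: 8.642 + 175.4 + 636.2 ns.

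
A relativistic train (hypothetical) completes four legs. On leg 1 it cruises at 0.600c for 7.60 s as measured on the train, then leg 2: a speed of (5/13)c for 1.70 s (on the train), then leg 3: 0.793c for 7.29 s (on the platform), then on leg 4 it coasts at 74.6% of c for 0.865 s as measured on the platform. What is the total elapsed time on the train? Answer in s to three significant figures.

Leg 1: 7.60 s is already measured on the train.
Leg 2: 1.70 s is already measured on the train.
Leg 3: γ = 1/√(1 − 0.793²) = 1/√0.3712 = 1.641; τ_3 = 7.29/1.641 = 4.441 s.
Leg 4: β = 0.746; γ = 1/√(1 − 0.746²) = 1/√0.4435 = 1.502; τ_4 = 0.865/1.502 = 0.5760 s.
Total: 7.600 + 1.700 + 4.441 + 0.5760 s.

τ = 14.3 s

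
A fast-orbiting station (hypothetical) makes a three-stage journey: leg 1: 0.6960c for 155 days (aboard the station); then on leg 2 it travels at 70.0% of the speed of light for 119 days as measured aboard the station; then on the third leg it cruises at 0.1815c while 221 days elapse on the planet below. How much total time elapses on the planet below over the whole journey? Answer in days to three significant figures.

Leg 1: γ = 1/√(1 − 0.6960²) = 1/√0.5156 = 1.393; Δt_1 = 1.393 × 155 = 215.9 days.
Leg 2: β = 0.700; γ = 1/√(1 − 0.700²) = 1/√0.5100 = 1.400; Δt_2 = 1.400 × 119 = 166.6 days.
Leg 3: 221 days is already measured on the planet below.
Total: 215.9 + 166.6 + 221.0 days.

Δt = 603 days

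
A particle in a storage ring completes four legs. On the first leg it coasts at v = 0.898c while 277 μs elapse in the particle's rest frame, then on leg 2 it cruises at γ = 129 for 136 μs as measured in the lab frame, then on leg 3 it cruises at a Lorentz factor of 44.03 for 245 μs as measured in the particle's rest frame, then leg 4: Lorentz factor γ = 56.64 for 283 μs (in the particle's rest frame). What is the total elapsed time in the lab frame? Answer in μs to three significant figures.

Leg 1: γ = 1/√(1 − 0.898²) = 1/√0.1936 = 2.273; Δt_1 = 2.273 × 277 = 629.6 μs.
Leg 2: 136 μs is already measured in the lab frame.
Leg 3: γ = 44.03; Δt_3 = 44.03 × 245 = 1.079×10⁴ μs.
Leg 4: γ = 56.64; Δt_4 = 56.64 × 283 = 1.603×10⁴ μs.
Total: 629.6 + 136.0 + 1.079×10⁴ + 1.603×10⁴ μs.

Δt = 2.76×10⁴ μs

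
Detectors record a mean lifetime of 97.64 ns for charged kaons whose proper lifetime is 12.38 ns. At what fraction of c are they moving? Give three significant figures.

γ = Δt/τ₀ = 97.64/12.38 = 7.887
β = √(1 − 1/γ²) = √(1 − 0.01608) = √0.9839

β = 0.992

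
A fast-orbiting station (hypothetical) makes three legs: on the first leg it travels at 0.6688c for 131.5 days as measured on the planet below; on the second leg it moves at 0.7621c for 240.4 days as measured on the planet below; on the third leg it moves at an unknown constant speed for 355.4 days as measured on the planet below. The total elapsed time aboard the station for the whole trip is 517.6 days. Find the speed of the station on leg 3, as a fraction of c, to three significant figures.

Leg 1: γ = 1/√(1 − 0.6688²) = 1/√0.5527 = 1.345; τ_1 = 131.5/1.345 = 97.76 days.
Leg 2: γ = 1/√(1 − 0.7621²) = 1/√0.4192 = 1.544; τ_2 = 240.4/1.544 = 155.6 days.
Leg 3: speed unknown; τ_3 = 355.4/γ_3.
Total proper time: 97.76 + 155.6 + τ_3 = 517.6, so τ_3 = 517.6 − 253.4 = 264.2 days.
γ_3 = 355.4/264.2 = 1.345; β = √(1 − 1/γ²) = √0.4474.

β = 0.669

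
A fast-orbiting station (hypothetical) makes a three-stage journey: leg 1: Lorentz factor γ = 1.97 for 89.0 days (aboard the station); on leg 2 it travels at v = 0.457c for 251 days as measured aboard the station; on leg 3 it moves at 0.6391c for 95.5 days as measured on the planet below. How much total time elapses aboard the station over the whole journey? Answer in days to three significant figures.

τ = 413 days

Leg 1: 89.0 days is already measured aboard the station.
Leg 2: 251 days is already measured aboard the station.
Leg 3: γ = 1/√(1 − 0.6391²) = 1/√0.5916 = 1.300; τ_3 = 95.5/1.300 = 73.45 days.
Total: 89.00 + 251.0 + 73.45 days.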